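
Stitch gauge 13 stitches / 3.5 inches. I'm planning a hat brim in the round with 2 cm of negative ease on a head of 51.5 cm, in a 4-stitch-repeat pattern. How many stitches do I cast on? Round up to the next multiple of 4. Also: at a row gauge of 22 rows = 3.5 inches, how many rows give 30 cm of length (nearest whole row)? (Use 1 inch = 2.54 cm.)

Finished = 51.5 − 2 = 49.5 cm.
49.5 cm × 1/2.54 = 19.49 inches.
13/3.5 = 3.714 sts per in; 19.49 × 3.714 = 72.38 sts.
Next multiple of 4 → 76.
30 cm = 11.81 inches; × 6.286 = 74.24 → 74 rows.

Cast on 76 stitches; work 74 rows.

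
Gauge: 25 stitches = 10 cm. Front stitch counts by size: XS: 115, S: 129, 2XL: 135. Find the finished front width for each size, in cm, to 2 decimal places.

25/10 = 2.5 sts per cm.
XS: 115 / 2.5 = 46.000 → 46.00 cm.
S: 129 / 2.5 = 51.600 → 51.60 cm.
2XL: 135 / 2.5 = 54.000 → 54.00 cm.

XS 46.00 cm; S 51.60 cm; 2XL 54.00 cm.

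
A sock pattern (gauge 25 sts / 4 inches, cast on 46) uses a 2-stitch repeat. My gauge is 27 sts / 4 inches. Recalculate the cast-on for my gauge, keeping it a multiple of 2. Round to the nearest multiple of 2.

CO 50 sts.

46 × 27 / 25 = 49.68.
Nearest multiple of 2: 50.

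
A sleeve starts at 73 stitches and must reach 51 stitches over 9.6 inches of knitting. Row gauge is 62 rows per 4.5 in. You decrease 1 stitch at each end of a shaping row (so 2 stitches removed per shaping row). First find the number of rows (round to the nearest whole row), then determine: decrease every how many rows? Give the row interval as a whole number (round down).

Decrease every 12th row.

Rows = 9.6 × 13.778 = 132.3 → 132 rows.
Stitches to remove: 22 → 11 shaping rows (at 2 st each).
132 / 11 = 12.00 → every 12 rows.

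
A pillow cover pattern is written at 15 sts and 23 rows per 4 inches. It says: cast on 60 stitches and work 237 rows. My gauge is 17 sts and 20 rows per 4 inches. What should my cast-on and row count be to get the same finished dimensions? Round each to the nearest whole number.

Stitches: 60 × 17/15 = 68.00 → 68.
Rows: 237 × 20/23 = 206.09 → 206.

Cast on 68 stitches; work 206 rows.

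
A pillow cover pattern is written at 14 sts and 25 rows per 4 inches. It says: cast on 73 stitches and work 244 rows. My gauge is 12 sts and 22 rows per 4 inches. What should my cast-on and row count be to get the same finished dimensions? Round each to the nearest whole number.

Stitches: 73 × 12/14 = 62.57 → 63.
Rows: 244 × 22/25 = 214.72 → 215.

Cast on 63 stitches; work 215 rows.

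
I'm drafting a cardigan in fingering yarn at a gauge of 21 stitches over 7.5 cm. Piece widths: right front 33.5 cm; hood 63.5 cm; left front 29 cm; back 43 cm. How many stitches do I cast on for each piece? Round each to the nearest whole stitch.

right front 94; hood 178; left front 81; back 120.

Rate = 21/7.5 = 2.8 sts per cm.
right front: 33.5 × 2.8 = 93.80 → 94.
hood: 63.5 × 2.8 = 177.80 → 178.
left front: 29 × 2.8 = 81.20 → 81.
back: 43 × 2.8 = 120.40 → 120.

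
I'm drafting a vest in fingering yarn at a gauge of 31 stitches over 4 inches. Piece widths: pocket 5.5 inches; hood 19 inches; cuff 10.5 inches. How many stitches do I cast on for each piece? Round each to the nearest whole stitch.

Rate = 31/4 = 7.75 sts per in.
pocket: 5.5 × 7.75 = 42.62 → 43.
hood: 19 × 7.75 = 147.25 → 147.
cuff: 10.5 × 7.75 = 81.38 → 81.

pocket 43; hood 147; cuff 81.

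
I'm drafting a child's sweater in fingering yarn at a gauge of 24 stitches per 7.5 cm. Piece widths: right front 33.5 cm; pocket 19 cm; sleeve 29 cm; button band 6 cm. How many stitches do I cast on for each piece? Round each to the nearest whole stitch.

Rate = 24/7.5 = 3.2 sts per cm.
right front: 33.5 × 3.2 = 107.20 → 107.
pocket: 19 × 3.2 = 60.80 → 61.
sleeve: 29 × 3.2 = 92.80 → 93.
button band: 6 × 3.2 = 19.20 → 19.

right front 107; pocket 61; sleeve 93; button band 19.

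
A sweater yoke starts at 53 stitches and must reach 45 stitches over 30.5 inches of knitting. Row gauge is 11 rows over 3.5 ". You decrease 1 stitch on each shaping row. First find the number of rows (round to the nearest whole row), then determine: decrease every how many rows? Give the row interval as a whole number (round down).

Decrease every 12th row.

Rows = 30.5 × 3.143 = 95.9 → 96 rows.
Stitches to remove: 8 → 8 shaping rows (at 1 st each).
96 / 8 = 12.00 → every 12 rows.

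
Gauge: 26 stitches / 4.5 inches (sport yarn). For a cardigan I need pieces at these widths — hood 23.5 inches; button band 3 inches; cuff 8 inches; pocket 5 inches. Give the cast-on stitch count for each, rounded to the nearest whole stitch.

Rate = 26/4.5 = 5.778 sts per in.
hood: 23.5 × 5.778 = 135.78 → 136.
button band: 3 × 5.778 = 17.33 → 17.
cuff: 8 × 5.778 = 46.22 → 46.
pocket: 5 × 5.778 = 28.89 → 29.

hood 136; button band 17; cuff 46; pocket 29.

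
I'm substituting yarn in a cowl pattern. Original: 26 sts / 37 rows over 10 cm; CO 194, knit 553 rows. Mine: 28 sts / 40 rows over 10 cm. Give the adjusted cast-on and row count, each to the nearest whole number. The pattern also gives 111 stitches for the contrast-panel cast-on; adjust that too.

Cast on 209 stitches; work 598 rows; contrast-panel cast-on 120 stitches.

Stitches: 194 × 28/26 = 208.92 → 209.
Rows: 553 × 40/37 = 597.84 → 598.
contrast-panel cast-on: 111 × 28/26 = 119.54 → 120.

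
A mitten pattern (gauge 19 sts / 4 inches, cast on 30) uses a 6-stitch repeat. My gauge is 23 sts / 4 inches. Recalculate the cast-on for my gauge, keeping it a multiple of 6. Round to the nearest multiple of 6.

Cast on 36 stitches.

30 × 23 / 19 = 36.32.
Nearest multiple of 6: 36.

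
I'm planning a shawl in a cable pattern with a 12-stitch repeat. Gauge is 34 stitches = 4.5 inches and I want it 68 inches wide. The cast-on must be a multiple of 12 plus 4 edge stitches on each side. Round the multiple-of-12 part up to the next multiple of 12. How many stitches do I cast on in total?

34 / 4.5 = 7.556 sts per inch.
68 × 7.556 = 513.78 sts.
Less 8 edge sts → 505.78 for the repeat.
Next multiple of 12: 516.
Add back 8 edge sts → 524.

Cast on 524 stitches.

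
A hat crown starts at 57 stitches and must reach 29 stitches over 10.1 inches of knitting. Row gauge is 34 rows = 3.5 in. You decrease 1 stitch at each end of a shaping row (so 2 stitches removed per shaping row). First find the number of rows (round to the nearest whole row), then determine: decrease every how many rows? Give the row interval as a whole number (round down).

Rows = 10.1 × 9.714 = 98.1 → 98 rows.
Stitches to remove: 28 → 14 shaping rows (at 2 st each).
98 / 14 = 7.00 → every 7 rows.

Decrease every 7th row.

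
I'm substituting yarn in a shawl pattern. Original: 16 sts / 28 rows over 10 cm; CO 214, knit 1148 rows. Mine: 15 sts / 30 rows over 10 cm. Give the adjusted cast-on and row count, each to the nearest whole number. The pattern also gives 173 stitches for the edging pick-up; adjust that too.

Cast on 201 stitches; work 1230 rows; edging pick-up 162 stitches.

Stitches: 214 × 15/16 = 200.62 → 201.
Rows: 1148 × 30/28 = 1230.00 → 1230.
edging pick-up: 173 × 15/16 = 162.19 → 162.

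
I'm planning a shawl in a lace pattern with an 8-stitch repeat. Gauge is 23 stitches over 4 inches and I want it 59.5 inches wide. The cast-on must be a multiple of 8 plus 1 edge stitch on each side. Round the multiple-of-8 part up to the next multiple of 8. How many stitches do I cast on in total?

23 / 4 = 5.75 sts per inch.
59.5 × 5.75 = 342.12 sts.
Less 2 edge sts → 340.12 for the repeat.
Next multiple of 8: 344.
Add back 2 edge sts → 346.

CO 346 sts.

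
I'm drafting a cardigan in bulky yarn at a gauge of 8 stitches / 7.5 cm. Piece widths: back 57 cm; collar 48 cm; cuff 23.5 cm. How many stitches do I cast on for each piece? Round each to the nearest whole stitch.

back 61; collar 51; cuff 25.

Rate = 8/7.5 = 1.067 sts per cm.
back: 57 × 1.067 = 60.80 → 61.
collar: 48 × 1.067 = 51.20 → 51.
cuff: 23.5 × 1.067 = 25.07 → 25.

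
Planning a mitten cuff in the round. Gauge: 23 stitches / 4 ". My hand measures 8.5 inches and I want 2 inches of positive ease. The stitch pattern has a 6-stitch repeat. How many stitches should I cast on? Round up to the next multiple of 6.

Cast on 66 stitches.

Finished = 8.5 + 2 = 10.5 inches.
23 / 4 = 5.75 sts/in.
10.5 × 5.75 = 60.38 sts.
Next multiple of 6: 66.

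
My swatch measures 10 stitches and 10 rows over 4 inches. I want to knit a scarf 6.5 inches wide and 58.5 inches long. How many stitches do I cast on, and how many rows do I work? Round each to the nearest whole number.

Stitch gauge = 10/4 = 2.5 sts/in; 6.5 × 2.5 = 16.25 → 16 sts.
Row gauge = 10/4 = 2.5 rows/in; 58.5 × 2.5 = 146.25 → 146 rows.

Cast on 16 stitches and work 146 rows.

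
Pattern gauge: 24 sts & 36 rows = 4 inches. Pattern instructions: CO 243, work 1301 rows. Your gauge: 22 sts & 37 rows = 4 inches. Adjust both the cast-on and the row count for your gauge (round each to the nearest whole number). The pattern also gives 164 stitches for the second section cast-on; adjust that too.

Stitches: 243 × 22/24 = 222.75 → 223.
Rows: 1301 × 37/36 = 1337.14 → 1337.
second section cast-on: 164 × 22/24 = 150.33 → 150.

Cast on 223 stitches; work 1337 rows; second section cast-on 150 stitches.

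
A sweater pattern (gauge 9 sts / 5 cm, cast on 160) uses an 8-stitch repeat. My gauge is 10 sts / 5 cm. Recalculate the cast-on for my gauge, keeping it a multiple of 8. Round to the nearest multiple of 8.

160 × 10 / 9 = 177.78.
Nearest multiple of 8: 176.

176 stitches.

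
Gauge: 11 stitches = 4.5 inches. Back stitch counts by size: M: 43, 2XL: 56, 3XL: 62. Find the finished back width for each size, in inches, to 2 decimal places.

M 17.59 inches; 2XL 22.91 inches; 3XL 25.36 inches.

11/4.5 = 2.444 sts per in.
M: 43 / 2.444 = 17.591 → 17.59 in.
2XL: 56 / 2.444 = 22.909 → 22.91 in.
3XL: 62 / 2.444 = 25.364 → 25.36 in.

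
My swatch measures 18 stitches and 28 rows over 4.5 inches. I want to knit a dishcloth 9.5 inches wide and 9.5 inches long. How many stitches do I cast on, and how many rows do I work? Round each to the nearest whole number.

Cast on 38 stitches and work 59 rows.

Stitch gauge = 18/4.5 = 4 sts/in; 9.5 × 4 = 38.00 → 38 sts.
Row gauge = 28/4.5 = 6.222 rows/in; 9.5 × 6.222 = 59.11 → 59 rows.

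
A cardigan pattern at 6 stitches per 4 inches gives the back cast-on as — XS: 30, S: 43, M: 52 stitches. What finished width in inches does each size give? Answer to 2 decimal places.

6/4 = 1.5 sts per in.
XS: 30 / 1.5 = 20.000 → 20.00 in.
S: 43 / 1.5 = 28.667 → 28.67 in.
M: 52 / 1.5 = 34.667 → 34.67 in.

XS 20.00 inches; S 28.67 inches; M 34.67 inches.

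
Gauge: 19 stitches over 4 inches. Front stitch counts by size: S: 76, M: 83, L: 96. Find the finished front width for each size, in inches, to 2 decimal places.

S 16.00 inches; M 17.47 inches; L 20.21 inches.

19/4 = 4.75 sts per in.
S: 76 / 4.75 = 16.000 → 16.00 in.
M: 83 / 4.75 = 17.474 → 17.47 in.
L: 96 / 4.75 = 20.211 → 20.21 in.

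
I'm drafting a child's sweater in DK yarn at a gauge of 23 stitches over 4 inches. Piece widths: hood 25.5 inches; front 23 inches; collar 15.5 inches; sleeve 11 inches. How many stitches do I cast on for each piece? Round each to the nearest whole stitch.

Rate = 23/4 = 5.75 sts per in.
hood: 25.5 × 5.75 = 146.62 → 147.
front: 23 × 5.75 = 132.25 → 132.
collar: 15.5 × 5.75 = 89.12 → 89.
sleeve: 11 × 5.75 = 63.25 → 63.

hood 147; front 132; collar 89; sleeve 63.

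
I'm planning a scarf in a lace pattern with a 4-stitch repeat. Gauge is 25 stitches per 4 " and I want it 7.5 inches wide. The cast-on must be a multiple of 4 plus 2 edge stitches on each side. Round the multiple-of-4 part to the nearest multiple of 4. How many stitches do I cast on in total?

25 / 4 = 6.25 sts per inch.
7.5 × 6.25 = 46.88 sts.
Less 4 edge sts → 42.88 for the repeat.
Nearest multiple of 4: 44.
Add back 4 edge sts → 48.

Cast on 48 stitches.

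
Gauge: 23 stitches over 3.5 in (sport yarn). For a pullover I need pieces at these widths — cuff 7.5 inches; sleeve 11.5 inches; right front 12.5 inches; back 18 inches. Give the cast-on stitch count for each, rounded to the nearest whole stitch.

Rate = 23/3.5 = 6.571 sts per in.
cuff: 7.5 × 6.571 = 49.29 → 49.
sleeve: 11.5 × 6.571 = 75.57 → 76.
right front: 12.5 × 6.571 = 82.14 → 82.
back: 18 × 6.571 = 118.29 → 118.

cuff 49; sleeve 76; right front 82; back 118.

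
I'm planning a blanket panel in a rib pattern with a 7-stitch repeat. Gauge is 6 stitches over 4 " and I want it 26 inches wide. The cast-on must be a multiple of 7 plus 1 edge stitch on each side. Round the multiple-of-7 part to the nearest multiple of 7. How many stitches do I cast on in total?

37 stitches.

6 / 4 = 1.5 sts per inch.
26 × 1.5 = 39.00 sts.
Less 2 edge sts → 37.00 for the repeat.
Nearest multiple of 7: 35.
Add back 2 edge sts → 37.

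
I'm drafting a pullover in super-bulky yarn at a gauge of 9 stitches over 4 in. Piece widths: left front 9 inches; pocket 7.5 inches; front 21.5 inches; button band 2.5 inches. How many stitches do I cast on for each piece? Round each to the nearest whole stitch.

Rate = 9/4 = 2.25 sts per in.
left front: 9 × 2.25 = 20.25 → 20.
pocket: 7.5 × 2.25 = 16.88 → 17.
front: 21.5 × 2.25 = 48.38 → 48.
button band: 2.5 × 2.25 = 5.62 → 6.

left front 20; pocket 17; front 48; button band 6.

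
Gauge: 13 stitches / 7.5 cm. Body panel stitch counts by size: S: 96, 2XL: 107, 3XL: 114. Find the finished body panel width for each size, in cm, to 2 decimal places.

13/7.5 = 1.733 sts per cm.
S: 96 / 1.733 = 55.385 → 55.38 cm.
2XL: 107 / 1.733 = 61.731 → 61.73 cm.
3XL: 114 / 1.733 = 65.769 → 65.77 cm.

S 55.38 cm; 2XL 61.73 cm; 3XL 65.77 cm.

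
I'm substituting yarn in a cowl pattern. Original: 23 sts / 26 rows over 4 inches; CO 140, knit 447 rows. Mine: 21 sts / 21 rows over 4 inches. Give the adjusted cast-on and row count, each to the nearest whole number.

Cast on 128 stitches; work 361 rows.

Stitches: 140 × 21/23 = 127.83 → 128.
Rows: 447 × 21/26 = 361.04 → 361.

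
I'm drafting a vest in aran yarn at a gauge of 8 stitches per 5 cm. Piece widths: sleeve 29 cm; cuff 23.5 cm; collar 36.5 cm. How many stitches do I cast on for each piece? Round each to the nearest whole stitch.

sleeve 46; cuff 38; collar 58.

Rate = 8/5 = 1.6 sts per cm.
sleeve: 29 × 1.6 = 46.40 → 46.
cuff: 23.5 × 1.6 = 37.60 → 38.
collar: 36.5 × 1.6 = 58.40 → 58.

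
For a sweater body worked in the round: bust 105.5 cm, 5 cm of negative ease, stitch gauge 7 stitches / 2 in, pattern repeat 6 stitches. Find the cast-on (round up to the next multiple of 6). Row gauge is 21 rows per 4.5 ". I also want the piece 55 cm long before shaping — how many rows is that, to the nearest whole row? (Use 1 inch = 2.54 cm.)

Cast on 144 stitches; work 101 rows.

Finished = 105.5 − 5 = 100.5 cm.
100.5 cm × 1/2.54 = 39.57 inches.
7/2 = 3.5 sts per in; 39.57 × 3.5 = 138.48 sts.
Next multiple of 6 → 144.
55 cm = 21.65 inches; × 4.667 = 101.05 → 101 rows.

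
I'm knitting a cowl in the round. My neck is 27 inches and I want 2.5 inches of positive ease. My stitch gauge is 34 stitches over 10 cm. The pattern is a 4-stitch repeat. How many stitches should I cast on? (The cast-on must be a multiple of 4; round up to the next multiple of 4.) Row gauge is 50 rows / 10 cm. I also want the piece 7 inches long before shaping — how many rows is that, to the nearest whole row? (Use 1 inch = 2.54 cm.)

Finished = 27 + 2.5 = 29.5 inches.
29.5 inches × 2.54 = 74.93 cm.
34/10 = 3.4 sts per cm; 74.93 × 3.4 = 254.76 sts.
Next multiple of 4 → 256.
7 inches = 17.78 cm; × 5 = 88.90 → 89 rows.

Cast on 256 stitches; work 89 rows.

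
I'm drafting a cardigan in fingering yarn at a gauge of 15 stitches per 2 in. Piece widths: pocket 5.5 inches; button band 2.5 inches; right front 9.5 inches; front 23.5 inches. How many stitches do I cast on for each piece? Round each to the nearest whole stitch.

Rate = 15/2 = 7.5 sts per in.
pocket: 5.5 × 7.5 = 41.25 → 41.
button band: 2.5 × 7.5 = 18.75 → 19.
right front: 9.5 × 7.5 = 71.25 → 71.
front: 23.5 × 7.5 = 176.25 → 176.

pocket 41; button band 19; right front 71; front 176.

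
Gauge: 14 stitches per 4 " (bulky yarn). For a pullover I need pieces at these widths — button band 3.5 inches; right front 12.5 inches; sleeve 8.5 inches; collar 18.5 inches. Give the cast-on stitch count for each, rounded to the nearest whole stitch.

Rate = 14/4 = 3.5 sts per in.
button band: 3.5 × 3.5 = 12.25 → 12.
right front: 12.5 × 3.5 = 43.75 → 44.
sleeve: 8.5 × 3.5 = 29.75 → 30.
collar: 18.5 × 3.5 = 64.75 → 65.

button band 12; right front 44; sleeve 30; collar 65.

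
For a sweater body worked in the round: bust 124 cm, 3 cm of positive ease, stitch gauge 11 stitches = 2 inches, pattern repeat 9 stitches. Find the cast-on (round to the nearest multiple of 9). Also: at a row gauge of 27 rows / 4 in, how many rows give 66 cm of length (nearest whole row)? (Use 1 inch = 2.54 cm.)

Finished = 124 + 3 = 127 cm.
127 cm × 1/2.54 = 50.00 inches.
11/2 = 5.5 sts per in; 50.00 × 5.5 = 275.00 sts.
Nearest multiple of 9 → 279.
66 cm = 25.98 inches; × 6.75 = 175.39 → 175 rows.

Cast on 279 stitches; work 175 rows.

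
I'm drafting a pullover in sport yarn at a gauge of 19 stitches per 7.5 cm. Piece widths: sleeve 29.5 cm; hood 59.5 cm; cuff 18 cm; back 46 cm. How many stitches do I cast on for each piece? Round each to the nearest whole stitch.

Rate = 19/7.5 = 2.533 sts per cm.
sleeve: 29.5 × 2.533 = 74.73 → 75.
hood: 59.5 × 2.533 = 150.73 → 151.
cuff: 18 × 2.533 = 45.60 → 46.
back: 46 × 2.533 = 116.53 → 117.

sleeve 75; hood 151; cuff 46; back 117.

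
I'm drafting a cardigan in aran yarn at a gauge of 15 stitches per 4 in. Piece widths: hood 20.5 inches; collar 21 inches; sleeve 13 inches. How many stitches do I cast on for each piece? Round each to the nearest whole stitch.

Rate = 15/4 = 3.75 sts per in.
hood: 20.5 × 3.75 = 76.88 → 77.
collar: 21 × 3.75 = 78.75 → 79.
sleeve: 13 × 3.75 = 48.75 → 49.

hood 77; collar 79; sleeve 49.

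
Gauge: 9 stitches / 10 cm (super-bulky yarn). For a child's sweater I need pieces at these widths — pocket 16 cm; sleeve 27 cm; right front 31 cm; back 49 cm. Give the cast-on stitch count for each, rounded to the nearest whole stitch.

pocket 14; sleeve 24; right front 28; back 44.

Rate = 9/10 = 0.9 sts per cm.
pocket: 16 × 0.9 = 14.40 → 14.
sleeve: 27 × 0.9 = 24.30 → 24.
right front: 31 × 0.9 = 27.90 → 28.
back: 49 × 0.9 = 44.10 → 44.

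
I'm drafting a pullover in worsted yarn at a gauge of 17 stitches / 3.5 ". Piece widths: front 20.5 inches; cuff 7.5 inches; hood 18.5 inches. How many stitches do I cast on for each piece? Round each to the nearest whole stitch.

front 100; cuff 36; hood 90.

Rate = 17/3.5 = 4.857 sts per in.
front: 20.5 × 4.857 = 99.57 → 100.
cuff: 7.5 × 4.857 = 36.43 → 36.
hood: 18.5 × 4.857 = 89.86 → 90.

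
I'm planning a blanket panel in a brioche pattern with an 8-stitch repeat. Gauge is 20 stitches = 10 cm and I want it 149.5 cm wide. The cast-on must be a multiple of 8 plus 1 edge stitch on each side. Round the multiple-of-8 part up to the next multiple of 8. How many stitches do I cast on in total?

Cast on 306 stitches.

20 / 10 = 2 sts per cm.
149.5 × 2 = 299.00 sts.
Less 2 edge sts → 297.00 for the repeat.
Next multiple of 8: 304.
Add back 2 edge sts → 306.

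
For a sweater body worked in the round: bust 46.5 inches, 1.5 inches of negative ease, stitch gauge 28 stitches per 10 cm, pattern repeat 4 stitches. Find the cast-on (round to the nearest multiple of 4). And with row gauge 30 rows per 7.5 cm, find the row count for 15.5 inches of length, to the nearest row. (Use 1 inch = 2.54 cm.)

Finished = 46.5 − 1.5 = 45 inches.
45 inches × 2.54 = 114.30 cm.
28/10 = 2.8 sts per cm; 114.30 × 2.8 = 320.04 sts.
Nearest multiple of 4 → 320.
15.5 inches = 39.37 cm; × 4 = 157.48 → 157 rows.

Cast on 320 stitches; work 157 rows.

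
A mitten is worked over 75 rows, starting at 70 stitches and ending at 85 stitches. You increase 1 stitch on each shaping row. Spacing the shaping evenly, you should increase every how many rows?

Increase every 5th row.

Stitches to add: |85 − 70| = 15.
Shaping rows needed: 15 / 1 = 15.
75 rows / 15 = every 5 rows.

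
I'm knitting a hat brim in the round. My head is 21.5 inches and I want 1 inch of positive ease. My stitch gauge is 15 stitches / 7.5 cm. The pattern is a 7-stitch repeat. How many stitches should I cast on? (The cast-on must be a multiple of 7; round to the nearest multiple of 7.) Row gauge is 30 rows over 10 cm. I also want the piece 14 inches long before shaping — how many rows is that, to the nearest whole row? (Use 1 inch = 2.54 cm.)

Cast on 112 stitches; work 107 rows.

Finished = 21.5 + 1 = 22.5 inches.
22.5 inches × 2.54 = 57.15 cm.
15/7.5 = 2 sts per cm; 57.15 × 2 = 114.30 sts.
Nearest multiple of 7 → 112.
14 inches = 35.56 cm; × 3 = 106.68 → 107 rows.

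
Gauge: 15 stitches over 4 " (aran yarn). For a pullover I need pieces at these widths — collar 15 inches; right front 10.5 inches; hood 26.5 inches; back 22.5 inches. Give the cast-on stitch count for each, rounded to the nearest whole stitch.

Rate = 15/4 = 3.75 sts per in.
collar: 15 × 3.75 = 56.25 → 56.
right front: 10.5 × 3.75 = 39.38 → 39.
hood: 26.5 × 3.75 = 99.38 → 99.
back: 22.5 × 3.75 = 84.38 → 84.

collar 56; right front 39; hood 99; back 84.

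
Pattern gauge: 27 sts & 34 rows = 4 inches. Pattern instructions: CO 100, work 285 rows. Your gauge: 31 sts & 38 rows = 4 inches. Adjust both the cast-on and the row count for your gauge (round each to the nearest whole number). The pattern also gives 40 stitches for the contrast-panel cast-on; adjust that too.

Stitches: 100 × 31/27 = 114.81 → 115.
Rows: 285 × 38/34 = 318.53 → 319.
contrast-panel cast-on: 40 × 31/27 = 45.93 → 46.

Cast on 115 stitches; work 319 rows; contrast-panel cast-on 46 stitches.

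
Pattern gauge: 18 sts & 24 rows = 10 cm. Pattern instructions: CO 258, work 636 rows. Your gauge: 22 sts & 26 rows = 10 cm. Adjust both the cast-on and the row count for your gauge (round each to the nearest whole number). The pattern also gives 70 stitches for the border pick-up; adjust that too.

Stitches: 258 × 22/18 = 315.33 → 315.
Rows: 636 × 26/24 = 689.00 → 689.
border pick-up: 70 × 22/18 = 85.56 → 86.

Cast on 315 stitches; work 689 rows; border pick-up 86 stitches.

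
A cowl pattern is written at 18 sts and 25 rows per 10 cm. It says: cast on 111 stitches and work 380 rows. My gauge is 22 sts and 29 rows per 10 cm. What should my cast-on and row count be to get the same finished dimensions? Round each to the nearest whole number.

Stitches: 111 × 22/18 = 135.67 → 136.
Rows: 380 × 29/25 = 440.80 → 441.

Cast on 136 stitches; work 441 rows.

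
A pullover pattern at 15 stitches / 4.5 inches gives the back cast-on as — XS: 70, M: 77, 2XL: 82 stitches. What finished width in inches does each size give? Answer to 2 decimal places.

XS 21.00 inches; M 23.10 inches; 2XL 24.60 inches.

15/4.5 = 3.333 sts per in.
XS: 70 / 3.333 = 21.000 → 21.00 in.
M: 77 / 3.333 = 23.100 → 23.10 in.
2XL: 82 / 3.333 = 24.600 → 24.60 in.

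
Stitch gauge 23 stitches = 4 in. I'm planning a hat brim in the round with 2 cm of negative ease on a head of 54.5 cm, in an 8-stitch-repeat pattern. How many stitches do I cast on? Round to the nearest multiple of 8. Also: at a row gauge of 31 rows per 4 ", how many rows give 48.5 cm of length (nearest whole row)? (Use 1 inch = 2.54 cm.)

Finished = 54.5 − 2 = 52.5 cm.
52.5 cm × 1/2.54 = 20.67 inches.
23/4 = 5.75 sts per in; 20.67 × 5.75 = 118.85 sts.
Nearest multiple of 8 → 120.
48.5 cm = 19.09 inches; × 7.75 = 147.98 → 148 rows.

Cast on 120 stitches; work 148 rows.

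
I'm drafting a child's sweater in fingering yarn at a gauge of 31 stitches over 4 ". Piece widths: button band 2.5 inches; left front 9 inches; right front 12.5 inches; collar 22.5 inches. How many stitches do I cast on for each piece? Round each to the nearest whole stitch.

button band 19; left front 70; right front 97; collar 174.

Rate = 31/4 = 7.75 sts per in.
button band: 2.5 × 7.75 = 19.38 → 19.
left front: 9 × 7.75 = 69.75 → 70.
right front: 12.5 × 7.75 = 96.88 → 97.
collar: 22.5 × 7.75 = 174.38 → 174.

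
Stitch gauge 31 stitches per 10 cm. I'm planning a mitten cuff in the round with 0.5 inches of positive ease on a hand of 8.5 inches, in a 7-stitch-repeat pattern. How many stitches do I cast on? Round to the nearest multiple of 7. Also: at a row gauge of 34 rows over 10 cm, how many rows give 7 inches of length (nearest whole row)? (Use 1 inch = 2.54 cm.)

Finished = 8.5 + 0.5 = 9 inches.
9 inches × 2.54 = 22.86 cm.
31/10 = 3.1 sts per cm; 22.86 × 3.1 = 70.87 sts.
Nearest multiple of 7 → 70.
7 inches = 17.78 cm; × 3.4 = 60.45 → 60 rows.

Cast on 70 stitches; work 60 rows.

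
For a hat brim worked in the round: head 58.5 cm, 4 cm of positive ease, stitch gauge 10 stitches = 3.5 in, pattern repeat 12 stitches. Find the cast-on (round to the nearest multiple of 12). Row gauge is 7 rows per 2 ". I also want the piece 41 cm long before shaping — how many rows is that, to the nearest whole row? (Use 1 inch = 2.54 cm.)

Cast on 72 stitches; work 56 rows.

Finished = 58.5 + 4 = 62.5 cm.
62.5 cm × 1/2.54 = 24.61 inches.
10/3.5 = 2.857 sts per in; 24.61 × 2.857 = 70.30 sts.
Nearest multiple of 12 → 72.
41 cm = 16.14 inches; × 3.5 = 56.50 → 56 rows.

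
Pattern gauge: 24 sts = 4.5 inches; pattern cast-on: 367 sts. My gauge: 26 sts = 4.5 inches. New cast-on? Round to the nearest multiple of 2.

398 stitches.

Scale factor = 26 / 24 = 1.083.
367 × 26 / 24 = 397.58 sts.
→ 398 sts.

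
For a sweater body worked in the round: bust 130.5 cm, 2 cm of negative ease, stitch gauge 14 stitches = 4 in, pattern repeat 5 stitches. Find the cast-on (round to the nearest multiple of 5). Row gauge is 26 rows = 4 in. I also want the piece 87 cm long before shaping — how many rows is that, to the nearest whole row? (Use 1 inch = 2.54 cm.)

Finished = 130.5 − 2 = 128.5 cm.
128.5 cm × 1/2.54 = 50.59 inches.
14/4 = 3.5 sts per in; 50.59 × 3.5 = 177.07 sts.
Nearest multiple of 5 → 175.
87 cm = 34.25 inches; × 6.5 = 222.64 → 223 rows.

Cast on 175 stitches; work 223 rows.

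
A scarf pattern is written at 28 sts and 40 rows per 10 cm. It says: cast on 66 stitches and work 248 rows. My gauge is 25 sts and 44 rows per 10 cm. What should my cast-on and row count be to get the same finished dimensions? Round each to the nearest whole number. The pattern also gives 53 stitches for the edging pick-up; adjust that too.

Stitches: 66 × 25/28 = 58.93 → 59.
Rows: 248 × 44/40 = 272.80 → 273.
edging pick-up: 53 × 25/28 = 47.32 → 47.

Cast on 59 stitches; work 273 rows; edging pick-up 47 stitches.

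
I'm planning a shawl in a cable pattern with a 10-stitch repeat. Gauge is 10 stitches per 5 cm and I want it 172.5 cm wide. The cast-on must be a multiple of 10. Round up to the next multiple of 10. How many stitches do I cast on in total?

350 stitches.

10 / 5 = 2 sts per cm.
172.5 × 2 = 345.00 sts.
Next multiple of 10: 350.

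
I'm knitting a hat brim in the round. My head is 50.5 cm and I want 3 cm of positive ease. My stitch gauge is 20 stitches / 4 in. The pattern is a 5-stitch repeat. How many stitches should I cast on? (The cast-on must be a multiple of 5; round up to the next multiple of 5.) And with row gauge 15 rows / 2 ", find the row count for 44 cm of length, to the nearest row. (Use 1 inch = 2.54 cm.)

Finished = 50.5 + 3 = 53.5 cm.
53.5 cm × 1/2.54 = 21.06 inches.
20/4 = 5 sts per in; 21.06 × 5 = 105.31 sts.
Next multiple of 5 → 110.
44 cm = 17.32 inches; × 7.5 = 129.92 → 130 rows.

Cast on 110 stitches; work 130 rows.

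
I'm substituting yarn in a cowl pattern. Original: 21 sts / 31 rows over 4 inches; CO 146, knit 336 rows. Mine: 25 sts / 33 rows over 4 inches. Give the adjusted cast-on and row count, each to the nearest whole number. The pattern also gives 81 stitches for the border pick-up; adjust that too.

Cast on 174 stitches; work 358 rows; border pick-up 96 stitches.

Stitches: 146 × 25/21 = 173.81 → 174.
Rows: 336 × 33/31 = 357.68 → 358.
border pick-up: 81 × 25/21 = 96.43 → 96.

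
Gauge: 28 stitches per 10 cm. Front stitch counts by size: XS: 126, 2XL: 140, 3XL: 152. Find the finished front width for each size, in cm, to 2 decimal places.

XS 45.00 cm; 2XL 50.00 cm; 3XL 54.29 cm.

28/10 = 2.8 sts per cm.
XS: 126 / 2.8 = 45.000 → 45.00 cm.
2XL: 140 / 2.8 = 50.000 → 50.00 cm.
3XL: 152 / 2.8 = 54.286 → 54.29 cm.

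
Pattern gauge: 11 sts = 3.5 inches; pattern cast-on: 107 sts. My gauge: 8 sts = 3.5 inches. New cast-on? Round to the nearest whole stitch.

Scale factor = 8 / 11 = 0.727.
107 × 8 / 11 = 77.82 sts.
→ 78 sts.

CO 78 sts.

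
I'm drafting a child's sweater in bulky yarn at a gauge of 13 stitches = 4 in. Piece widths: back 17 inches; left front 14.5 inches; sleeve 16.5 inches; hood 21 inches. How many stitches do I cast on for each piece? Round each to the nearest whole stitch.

back 55; left front 47; sleeve 54; hood 68.

Rate = 13/4 = 3.25 sts per in.
back: 17 × 3.25 = 55.25 → 55.
left front: 14.5 × 3.25 = 47.12 → 47.
sleeve: 16.5 × 3.25 = 53.62 → 54.
hood: 21 × 3.25 = 68.25 → 68.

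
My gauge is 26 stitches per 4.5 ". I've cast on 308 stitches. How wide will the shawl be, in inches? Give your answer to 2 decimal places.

53.31 inches.

26 stitches / 4.5 inch = 5.778 stitches per inch.
308 / 5.778 = 53.308 inches.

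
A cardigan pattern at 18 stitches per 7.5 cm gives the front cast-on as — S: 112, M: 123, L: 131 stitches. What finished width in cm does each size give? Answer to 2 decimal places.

18/7.5 = 2.4 sts per cm.
S: 112 / 2.4 = 46.667 → 46.67 cm.
M: 123 / 2.4 = 51.250 → 51.25 cm.
L: 131 / 2.4 = 54.583 → 54.58 cm.

S 46.67 cm; M 51.25 cm; L 54.58 cm.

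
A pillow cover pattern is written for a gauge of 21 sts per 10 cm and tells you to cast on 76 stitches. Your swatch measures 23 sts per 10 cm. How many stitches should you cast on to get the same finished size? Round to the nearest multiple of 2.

Cast on 84 stitches.

Scale factor = 23 / 21 = 1.095.
76 × 23 / 21 = 83.24 sts.
→ 84 sts.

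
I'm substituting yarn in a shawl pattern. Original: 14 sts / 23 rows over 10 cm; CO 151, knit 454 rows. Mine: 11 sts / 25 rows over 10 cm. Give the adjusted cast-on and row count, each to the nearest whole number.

Stitches: 151 × 11/14 = 118.64 → 119.
Rows: 454 × 25/23 = 493.48 → 493.

Cast on 119 stitches; work 493 rows.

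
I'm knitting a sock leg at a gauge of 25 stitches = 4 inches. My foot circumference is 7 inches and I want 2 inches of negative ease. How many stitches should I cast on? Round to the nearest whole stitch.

Finished = 7 − 2 = 5 in.
25 / 4 = 6.25 sts per inch.
5.00 × 6.25 = 31.25 sts.
→ 31 sts.

31 stitches.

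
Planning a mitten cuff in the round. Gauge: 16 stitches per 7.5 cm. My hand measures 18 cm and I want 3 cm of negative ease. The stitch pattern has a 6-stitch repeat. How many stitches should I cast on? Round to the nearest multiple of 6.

Cast on 30 stitches.

Finished = 18 − 3 = 15 cm.
16 / 7.5 = 2.133 sts/cm.
15 × 2.133 = 32.00 sts.
Nearest multiple of 6: 30.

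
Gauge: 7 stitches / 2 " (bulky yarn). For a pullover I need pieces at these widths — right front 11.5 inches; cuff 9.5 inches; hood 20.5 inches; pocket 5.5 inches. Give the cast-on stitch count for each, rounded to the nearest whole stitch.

Rate = 7/2 = 3.5 sts per in.
right front: 11.5 × 3.5 = 40.25 → 40.
cuff: 9.5 × 3.5 = 33.25 → 33.
hood: 20.5 × 3.5 = 71.75 → 72.
pocket: 5.5 × 3.5 = 19.25 → 19.

right front 40; cuff 33; hood 72; pocket 19.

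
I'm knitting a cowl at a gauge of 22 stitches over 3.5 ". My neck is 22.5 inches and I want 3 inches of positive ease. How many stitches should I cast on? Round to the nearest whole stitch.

Finished = 22.5 + 3 = 25.5 in.
22 / 3.5 = 6.286 sts per inch.
25.50 × 6.286 = 160.29 sts.
→ 160 sts.

Cast on 160 stitches.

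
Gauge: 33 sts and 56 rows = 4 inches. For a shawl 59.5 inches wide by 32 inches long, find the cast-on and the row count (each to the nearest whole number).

Cast on 491 stitches and work 448 rows.

Stitch gauge = 33/4 = 8.25 sts/in; 59.5 × 8.25 = 490.88 → 491 sts.
Row gauge = 56/4 = 14 rows/in; 32 × 14 = 448.00 → 448 rows.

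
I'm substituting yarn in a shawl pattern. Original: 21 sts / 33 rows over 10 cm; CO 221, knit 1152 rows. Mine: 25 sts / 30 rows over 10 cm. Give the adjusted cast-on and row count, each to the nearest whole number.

Stitches: 221 × 25/21 = 263.10 → 263.
Rows: 1152 × 30/33 = 1047.27 → 1047.

Cast on 263 stitches; work 1047 rows.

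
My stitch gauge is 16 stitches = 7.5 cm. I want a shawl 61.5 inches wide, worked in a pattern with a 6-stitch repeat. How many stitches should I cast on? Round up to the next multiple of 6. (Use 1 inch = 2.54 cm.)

61.5 in = 61.5 × 2.54 = 156.21 cm.
16 / 7.5 = 2.133 sts/cm.
156.21 × 2.133 = 333.25 sts.
→ 336.

CO 336 sts.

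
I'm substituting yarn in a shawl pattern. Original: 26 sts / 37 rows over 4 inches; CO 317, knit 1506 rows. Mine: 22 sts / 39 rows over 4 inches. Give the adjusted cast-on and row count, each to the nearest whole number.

Stitches: 317 × 22/26 = 268.23 → 268.
Rows: 1506 × 39/37 = 1587.41 → 1587.

Cast on 268 stitches; work 1587 rows.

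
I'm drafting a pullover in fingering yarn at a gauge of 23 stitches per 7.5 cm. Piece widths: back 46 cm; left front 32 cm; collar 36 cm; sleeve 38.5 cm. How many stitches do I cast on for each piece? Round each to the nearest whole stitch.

back 141; left front 98; collar 110; sleeve 118.

Rate = 23/7.5 = 3.067 sts per cm.
back: 46 × 3.067 = 141.07 → 141.
left front: 32 × 3.067 = 98.13 → 98.
collar: 36 × 3.067 = 110.40 → 110.
sleeve: 38.5 × 3.067 = 118.07 → 118.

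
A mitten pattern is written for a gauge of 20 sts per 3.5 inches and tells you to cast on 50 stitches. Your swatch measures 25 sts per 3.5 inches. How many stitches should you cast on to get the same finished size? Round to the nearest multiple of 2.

Cast on 62 stitches.

Scale factor = 25 / 20 = 1.250.
50 × 25 / 20 = 62.50 sts.
→ 62 sts.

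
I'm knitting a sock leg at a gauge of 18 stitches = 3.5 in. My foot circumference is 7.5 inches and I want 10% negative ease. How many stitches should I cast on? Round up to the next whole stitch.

CO 35 sts.

Finished = 7.5 × 0.90 = 6.75 in.
18 / 3.5 = 5.143 sts per inch.
6.75 × 5.143 = 34.71 sts.
→ 35 sts.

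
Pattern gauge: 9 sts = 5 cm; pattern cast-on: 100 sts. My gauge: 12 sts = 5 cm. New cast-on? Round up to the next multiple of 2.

Scale factor = 12 / 9 = 1.333.
100 × 12 / 9 = 133.33 sts.
→ 134 sts.

CO 134 sts.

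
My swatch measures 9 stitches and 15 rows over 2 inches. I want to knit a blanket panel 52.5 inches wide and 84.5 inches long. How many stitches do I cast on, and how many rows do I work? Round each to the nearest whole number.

Stitch gauge = 9/2 = 4.5 sts/in; 52.5 × 4.5 = 236.25 → 236 sts.
Row gauge = 15/2 = 7.5 rows/in; 84.5 × 7.5 = 633.75 → 634 rows.

Cast on 236 stitches and work 634 rows.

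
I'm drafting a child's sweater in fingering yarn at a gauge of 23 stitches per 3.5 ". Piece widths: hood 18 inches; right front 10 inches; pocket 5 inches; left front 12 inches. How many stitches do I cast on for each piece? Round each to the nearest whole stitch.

Rate = 23/3.5 = 6.571 sts per in.
hood: 18 × 6.571 = 118.29 → 118.
right front: 10 × 6.571 = 65.71 → 66.
pocket: 5 × 6.571 = 32.86 → 33.
left front: 12 × 6.571 = 78.86 → 79.

hood 118; right front 66; pocket 33; left front 79.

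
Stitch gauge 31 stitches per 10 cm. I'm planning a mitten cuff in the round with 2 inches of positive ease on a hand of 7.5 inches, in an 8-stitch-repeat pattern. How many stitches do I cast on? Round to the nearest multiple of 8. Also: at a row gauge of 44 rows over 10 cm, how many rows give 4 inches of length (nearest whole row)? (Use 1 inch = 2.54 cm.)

Finished = 7.5 + 2 = 9.5 inches.
9.5 inches × 2.54 = 24.13 cm.
31/10 = 3.1 sts per cm; 24.13 × 3.1 = 74.80 sts.
Nearest multiple of 8 → 72.
4 inches = 10.16 cm; × 4.4 = 44.70 → 45 rows.

Cast on 72 stitches; work 45 rows.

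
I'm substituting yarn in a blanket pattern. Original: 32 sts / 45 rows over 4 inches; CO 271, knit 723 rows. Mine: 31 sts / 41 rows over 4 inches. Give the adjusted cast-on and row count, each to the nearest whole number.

Cast on 263 stitches; work 659 rows.

Stitches: 271 × 31/32 = 262.53 → 263.
Rows: 723 × 41/45 = 658.73 → 659.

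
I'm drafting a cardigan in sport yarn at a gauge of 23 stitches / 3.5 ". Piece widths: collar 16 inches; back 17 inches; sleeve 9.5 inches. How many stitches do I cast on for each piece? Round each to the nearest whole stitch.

collar 105; back 112; sleeve 62.

Rate = 23/3.5 = 6.571 sts per in.
collar: 16 × 6.571 = 105.14 → 105.
back: 17 × 6.571 = 111.71 → 112.
sleeve: 9.5 × 6.571 = 62.43 → 62.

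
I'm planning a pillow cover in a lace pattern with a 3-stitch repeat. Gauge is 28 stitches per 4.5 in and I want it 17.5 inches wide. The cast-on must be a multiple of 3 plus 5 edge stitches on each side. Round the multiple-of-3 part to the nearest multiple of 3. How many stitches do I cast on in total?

109 stitches.

28 / 4.5 = 6.222 sts per inch.
17.5 × 6.222 = 108.89 sts.
Less 10 edge sts → 98.89 for the repeat.
Nearest multiple of 3: 99.
Add back 10 edge sts → 109.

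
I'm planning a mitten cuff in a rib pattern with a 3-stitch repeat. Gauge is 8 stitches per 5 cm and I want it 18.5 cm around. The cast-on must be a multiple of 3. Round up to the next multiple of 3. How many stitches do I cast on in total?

8 / 5 = 1.6 sts per cm.
18.5 × 1.6 = 29.60 sts.
Next multiple of 3: 30.

30 stitches.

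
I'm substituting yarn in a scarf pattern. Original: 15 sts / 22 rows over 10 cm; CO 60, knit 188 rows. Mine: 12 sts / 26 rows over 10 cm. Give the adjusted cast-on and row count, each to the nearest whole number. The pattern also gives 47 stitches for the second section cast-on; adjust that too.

Stitches: 60 × 12/15 = 48.00 → 48.
Rows: 188 × 26/22 = 222.18 → 222.
second section cast-on: 47 × 12/15 = 37.60 → 38.

Cast on 48 stitches; work 222 rows; second section cast-on 38 stitches.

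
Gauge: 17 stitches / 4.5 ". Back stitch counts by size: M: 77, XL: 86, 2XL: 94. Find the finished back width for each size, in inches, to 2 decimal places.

17/4.5 = 3.778 sts per in.
M: 77 / 3.778 = 20.382 → 20.38 in.
XL: 86 / 3.778 = 22.765 → 22.76 in.
2XL: 94 / 3.778 = 24.882 → 24.88 in.

M 20.38 inches; XL 22.76 inches; 2XL 24.88 inches.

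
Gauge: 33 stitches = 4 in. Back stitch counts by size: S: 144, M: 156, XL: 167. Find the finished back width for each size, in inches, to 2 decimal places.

S 17.45 inches; M 18.91 inches; XL 20.24 inches.

33/4 = 8.25 sts per in.
S: 144 / 8.25 = 17.455 → 17.45 in.
M: 156 / 8.25 = 18.909 → 18.91 in.
XL: 167 / 8.25 = 20.242 → 20.24 in.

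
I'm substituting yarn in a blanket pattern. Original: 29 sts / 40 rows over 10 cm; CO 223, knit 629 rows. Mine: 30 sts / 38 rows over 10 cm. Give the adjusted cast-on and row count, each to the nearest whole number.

Stitches: 223 × 30/29 = 230.69 → 231.
Rows: 629 × 38/40 = 597.55 → 598.

Cast on 231 stitches; work 598 rows.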